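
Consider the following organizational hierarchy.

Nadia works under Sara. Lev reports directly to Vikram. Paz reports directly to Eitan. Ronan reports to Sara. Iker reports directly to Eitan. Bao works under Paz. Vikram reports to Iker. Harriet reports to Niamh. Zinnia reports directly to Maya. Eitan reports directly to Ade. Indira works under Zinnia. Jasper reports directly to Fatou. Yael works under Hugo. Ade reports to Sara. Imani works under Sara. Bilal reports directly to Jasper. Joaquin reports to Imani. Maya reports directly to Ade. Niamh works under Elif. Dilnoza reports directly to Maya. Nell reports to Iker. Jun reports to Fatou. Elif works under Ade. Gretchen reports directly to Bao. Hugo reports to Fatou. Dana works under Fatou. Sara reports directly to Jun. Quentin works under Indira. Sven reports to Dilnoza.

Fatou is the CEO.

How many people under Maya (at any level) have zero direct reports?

2

The people in Maya's organization with no one reporting to them are Quentin, Sven. That is 2.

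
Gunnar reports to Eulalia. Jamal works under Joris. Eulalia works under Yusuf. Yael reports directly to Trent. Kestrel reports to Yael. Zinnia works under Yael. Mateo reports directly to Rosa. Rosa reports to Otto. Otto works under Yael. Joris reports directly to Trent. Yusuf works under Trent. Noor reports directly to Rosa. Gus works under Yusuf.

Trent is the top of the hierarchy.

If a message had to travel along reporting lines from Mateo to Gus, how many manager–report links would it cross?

Mateo is 4 levels below Trent, and Gus is 2 levels below Trent (their lowest common manager). The shortest path runs up from Mateo to Trent and back down to Gus: 4 + 2 = 6 links.

6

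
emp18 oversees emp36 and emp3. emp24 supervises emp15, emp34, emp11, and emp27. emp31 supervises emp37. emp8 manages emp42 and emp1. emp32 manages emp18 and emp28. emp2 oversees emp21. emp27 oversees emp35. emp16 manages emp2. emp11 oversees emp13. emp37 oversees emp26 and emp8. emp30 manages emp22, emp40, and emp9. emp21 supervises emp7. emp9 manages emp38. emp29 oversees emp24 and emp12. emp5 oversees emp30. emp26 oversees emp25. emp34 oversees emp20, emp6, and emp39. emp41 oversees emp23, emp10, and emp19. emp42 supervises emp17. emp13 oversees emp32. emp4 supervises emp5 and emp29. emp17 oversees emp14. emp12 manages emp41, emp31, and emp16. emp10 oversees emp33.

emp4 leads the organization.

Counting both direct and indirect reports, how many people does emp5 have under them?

emp5 directly manages emp30. Under emp30: emp9, emp38, emp22, emp40 (4). That's 5 in total.

5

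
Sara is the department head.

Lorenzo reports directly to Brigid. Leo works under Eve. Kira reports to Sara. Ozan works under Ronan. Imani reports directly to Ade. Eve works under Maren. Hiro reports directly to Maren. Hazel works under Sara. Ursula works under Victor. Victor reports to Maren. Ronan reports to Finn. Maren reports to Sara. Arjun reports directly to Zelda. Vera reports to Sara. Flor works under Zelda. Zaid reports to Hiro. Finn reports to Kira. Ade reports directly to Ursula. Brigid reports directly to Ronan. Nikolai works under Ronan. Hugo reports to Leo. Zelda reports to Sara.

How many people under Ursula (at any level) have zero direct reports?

1

The only person in Ursula's organization with no one reporting to them is Imani. That is 1.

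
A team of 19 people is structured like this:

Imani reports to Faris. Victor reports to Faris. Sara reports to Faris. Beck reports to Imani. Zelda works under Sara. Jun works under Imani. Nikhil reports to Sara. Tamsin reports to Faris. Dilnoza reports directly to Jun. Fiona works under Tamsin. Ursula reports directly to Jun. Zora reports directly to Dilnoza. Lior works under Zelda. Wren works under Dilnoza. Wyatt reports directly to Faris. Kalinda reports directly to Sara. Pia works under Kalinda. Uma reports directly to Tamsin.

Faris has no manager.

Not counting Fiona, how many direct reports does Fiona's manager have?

1

Fiona reports to Tamsin. Tamsin's other direct reports are Uma — 1 peer.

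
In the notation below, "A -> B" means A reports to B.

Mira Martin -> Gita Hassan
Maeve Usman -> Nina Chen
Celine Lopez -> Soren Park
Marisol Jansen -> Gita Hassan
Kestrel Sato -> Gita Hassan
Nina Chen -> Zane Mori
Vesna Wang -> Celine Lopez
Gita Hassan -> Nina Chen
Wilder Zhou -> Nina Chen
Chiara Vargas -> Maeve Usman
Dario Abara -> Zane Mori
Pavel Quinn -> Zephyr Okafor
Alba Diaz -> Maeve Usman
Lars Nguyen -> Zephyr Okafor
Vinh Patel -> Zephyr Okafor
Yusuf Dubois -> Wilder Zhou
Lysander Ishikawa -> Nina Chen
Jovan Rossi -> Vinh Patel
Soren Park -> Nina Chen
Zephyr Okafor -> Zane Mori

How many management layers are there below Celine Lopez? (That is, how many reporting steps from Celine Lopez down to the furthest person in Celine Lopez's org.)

1

The longest chain under Celine Lopez runs Celine Lopez → Vesna Wang, which is 1 level below Celine Lopez.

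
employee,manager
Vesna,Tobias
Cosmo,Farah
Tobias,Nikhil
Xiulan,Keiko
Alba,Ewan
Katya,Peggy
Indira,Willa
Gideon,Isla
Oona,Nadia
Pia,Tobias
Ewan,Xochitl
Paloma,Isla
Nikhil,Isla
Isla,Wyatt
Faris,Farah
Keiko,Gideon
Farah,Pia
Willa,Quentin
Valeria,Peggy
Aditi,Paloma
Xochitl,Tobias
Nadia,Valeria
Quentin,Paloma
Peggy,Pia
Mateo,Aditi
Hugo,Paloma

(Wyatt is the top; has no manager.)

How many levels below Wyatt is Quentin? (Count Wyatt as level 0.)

Chain from Quentin up to Wyatt: Quentin → Paloma → Isla → Wyatt. That is 3 steps up, so Quentin is 3 levels below Wyatt.

3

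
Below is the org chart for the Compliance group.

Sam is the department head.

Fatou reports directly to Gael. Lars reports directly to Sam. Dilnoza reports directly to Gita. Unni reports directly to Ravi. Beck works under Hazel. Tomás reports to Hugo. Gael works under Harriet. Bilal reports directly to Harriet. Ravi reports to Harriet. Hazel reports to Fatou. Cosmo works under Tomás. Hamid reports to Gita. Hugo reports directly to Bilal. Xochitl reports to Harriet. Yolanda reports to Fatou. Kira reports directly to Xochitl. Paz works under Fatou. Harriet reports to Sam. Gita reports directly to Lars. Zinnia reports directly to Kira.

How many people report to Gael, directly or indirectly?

5

Gael directly manages Fatou. Under Fatou: Hazel, Beck, Yolanda, Paz (4). That's 5 in total.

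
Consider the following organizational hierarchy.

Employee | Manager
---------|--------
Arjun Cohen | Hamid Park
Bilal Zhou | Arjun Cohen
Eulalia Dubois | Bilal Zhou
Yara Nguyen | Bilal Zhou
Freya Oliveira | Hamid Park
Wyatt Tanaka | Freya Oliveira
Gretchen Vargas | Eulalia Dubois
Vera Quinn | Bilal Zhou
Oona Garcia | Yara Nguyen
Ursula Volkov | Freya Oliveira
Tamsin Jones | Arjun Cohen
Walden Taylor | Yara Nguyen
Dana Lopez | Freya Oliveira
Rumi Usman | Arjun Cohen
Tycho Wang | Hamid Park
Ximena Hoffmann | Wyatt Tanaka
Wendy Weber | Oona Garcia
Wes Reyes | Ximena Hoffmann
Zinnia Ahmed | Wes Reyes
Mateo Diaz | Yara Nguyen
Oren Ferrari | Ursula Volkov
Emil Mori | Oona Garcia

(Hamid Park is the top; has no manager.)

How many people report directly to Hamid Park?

3

Hamid Park directly manages Arjun Cohen, Freya Oliveira, Tycho Wang. That is 3 direct reports.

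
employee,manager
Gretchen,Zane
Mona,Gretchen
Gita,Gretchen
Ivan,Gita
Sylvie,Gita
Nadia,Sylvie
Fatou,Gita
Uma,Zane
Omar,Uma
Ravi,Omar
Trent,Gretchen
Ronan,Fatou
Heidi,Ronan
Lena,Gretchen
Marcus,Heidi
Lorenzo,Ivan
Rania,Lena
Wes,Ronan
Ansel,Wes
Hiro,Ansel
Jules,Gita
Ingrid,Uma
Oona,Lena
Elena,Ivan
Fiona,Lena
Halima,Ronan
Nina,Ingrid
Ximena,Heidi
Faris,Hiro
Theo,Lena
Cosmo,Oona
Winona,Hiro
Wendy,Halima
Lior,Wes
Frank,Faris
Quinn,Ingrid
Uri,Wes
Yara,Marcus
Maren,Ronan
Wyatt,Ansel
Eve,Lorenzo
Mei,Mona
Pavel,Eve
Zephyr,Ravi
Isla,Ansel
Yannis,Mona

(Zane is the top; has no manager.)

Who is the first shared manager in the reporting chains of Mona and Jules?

Mona's chain of managers is Gretchen, Zane. Jules's chain of managers is Gita, Gretchen, Zane. The first manager that appears in both chains is Gretchen.

Gretchen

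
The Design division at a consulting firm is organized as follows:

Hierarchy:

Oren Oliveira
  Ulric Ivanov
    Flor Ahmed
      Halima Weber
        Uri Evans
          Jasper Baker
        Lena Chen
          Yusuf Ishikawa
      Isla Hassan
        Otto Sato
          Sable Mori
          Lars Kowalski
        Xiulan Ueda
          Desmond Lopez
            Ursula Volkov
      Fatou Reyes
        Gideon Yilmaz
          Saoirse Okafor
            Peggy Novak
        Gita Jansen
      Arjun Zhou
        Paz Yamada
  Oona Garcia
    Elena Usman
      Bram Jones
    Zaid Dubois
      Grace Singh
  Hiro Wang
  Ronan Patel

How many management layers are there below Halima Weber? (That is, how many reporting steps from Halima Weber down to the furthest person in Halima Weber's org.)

The longest chain under Halima Weber runs Halima Weber → Lena Chen → Yusuf Ishikawa, which is 2 levels below Halima Weber.

2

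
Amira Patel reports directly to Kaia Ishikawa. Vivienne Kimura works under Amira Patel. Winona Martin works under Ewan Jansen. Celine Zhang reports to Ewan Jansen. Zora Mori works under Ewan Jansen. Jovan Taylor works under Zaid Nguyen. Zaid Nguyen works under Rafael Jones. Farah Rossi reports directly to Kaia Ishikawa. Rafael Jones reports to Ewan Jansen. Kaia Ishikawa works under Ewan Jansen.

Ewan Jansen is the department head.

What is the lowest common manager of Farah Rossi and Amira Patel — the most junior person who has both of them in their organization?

Kaia Ishikawa

Farah Rossi's chain of managers is Kaia Ishikawa, Ewan Jansen. Amira Patel's chain of managers is Kaia Ishikawa, Ewan Jansen. The first manager that appears in both chains is Kaia Ishikawa.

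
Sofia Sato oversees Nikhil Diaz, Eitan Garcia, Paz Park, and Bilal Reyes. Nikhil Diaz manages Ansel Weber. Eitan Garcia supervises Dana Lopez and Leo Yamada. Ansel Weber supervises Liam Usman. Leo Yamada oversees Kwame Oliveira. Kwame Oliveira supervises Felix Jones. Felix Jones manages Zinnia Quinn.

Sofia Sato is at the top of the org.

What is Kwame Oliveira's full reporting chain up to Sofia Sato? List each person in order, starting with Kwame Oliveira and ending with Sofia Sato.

Kwame Oliveira reports to Leo Yamada. Leo Yamada reports to Eitan Garcia. Eitan Garcia reports to Sofia Sato. Sofia Sato is at the top.

Kwame Oliveira -> Leo Yamada -> Eitan Garcia -> Sofia Sato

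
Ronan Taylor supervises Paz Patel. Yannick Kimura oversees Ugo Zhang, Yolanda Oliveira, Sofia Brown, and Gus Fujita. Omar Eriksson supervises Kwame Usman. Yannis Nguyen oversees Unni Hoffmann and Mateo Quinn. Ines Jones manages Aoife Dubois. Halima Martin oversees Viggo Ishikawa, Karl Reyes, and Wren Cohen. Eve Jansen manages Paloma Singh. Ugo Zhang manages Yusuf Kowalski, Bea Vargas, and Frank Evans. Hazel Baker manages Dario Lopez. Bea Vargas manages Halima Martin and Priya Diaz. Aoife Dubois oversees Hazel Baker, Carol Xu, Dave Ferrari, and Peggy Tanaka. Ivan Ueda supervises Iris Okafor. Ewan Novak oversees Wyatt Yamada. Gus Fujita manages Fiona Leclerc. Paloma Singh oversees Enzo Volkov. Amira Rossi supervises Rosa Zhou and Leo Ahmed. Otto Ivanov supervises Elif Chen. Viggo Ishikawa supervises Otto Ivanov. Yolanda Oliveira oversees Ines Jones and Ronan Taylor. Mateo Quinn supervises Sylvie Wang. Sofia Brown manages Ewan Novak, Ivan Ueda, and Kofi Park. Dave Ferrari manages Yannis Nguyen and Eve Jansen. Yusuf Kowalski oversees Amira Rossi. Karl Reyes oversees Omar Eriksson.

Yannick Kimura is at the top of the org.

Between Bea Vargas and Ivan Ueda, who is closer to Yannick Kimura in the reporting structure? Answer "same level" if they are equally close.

same level

Both Bea Vargas and Ivan Ueda are 2 levels below Yannick Kimura.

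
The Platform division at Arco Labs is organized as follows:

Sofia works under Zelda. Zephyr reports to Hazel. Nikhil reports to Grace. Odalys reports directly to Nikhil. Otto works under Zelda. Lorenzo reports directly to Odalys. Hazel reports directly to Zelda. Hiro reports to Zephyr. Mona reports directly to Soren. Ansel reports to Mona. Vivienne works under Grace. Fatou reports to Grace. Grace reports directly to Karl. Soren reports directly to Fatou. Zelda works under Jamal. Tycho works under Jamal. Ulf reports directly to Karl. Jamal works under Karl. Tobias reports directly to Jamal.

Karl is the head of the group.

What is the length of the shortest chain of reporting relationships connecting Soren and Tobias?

5

Soren is 3 levels below Karl, and Tobias is 2 levels below Karl (their lowest common manager). The shortest path runs up from Soren to Karl and back down to Tobias: 3 + 2 = 5 links.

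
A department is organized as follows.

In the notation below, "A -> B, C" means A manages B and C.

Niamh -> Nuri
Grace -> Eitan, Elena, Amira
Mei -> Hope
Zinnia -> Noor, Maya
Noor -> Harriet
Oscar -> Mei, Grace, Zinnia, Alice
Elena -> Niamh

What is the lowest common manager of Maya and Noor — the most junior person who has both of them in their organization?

Maya's chain of managers is Zinnia, Oscar. Noor's chain of managers is Zinnia, Oscar. The first manager that appears in both chains is Zinnia.

Zinnia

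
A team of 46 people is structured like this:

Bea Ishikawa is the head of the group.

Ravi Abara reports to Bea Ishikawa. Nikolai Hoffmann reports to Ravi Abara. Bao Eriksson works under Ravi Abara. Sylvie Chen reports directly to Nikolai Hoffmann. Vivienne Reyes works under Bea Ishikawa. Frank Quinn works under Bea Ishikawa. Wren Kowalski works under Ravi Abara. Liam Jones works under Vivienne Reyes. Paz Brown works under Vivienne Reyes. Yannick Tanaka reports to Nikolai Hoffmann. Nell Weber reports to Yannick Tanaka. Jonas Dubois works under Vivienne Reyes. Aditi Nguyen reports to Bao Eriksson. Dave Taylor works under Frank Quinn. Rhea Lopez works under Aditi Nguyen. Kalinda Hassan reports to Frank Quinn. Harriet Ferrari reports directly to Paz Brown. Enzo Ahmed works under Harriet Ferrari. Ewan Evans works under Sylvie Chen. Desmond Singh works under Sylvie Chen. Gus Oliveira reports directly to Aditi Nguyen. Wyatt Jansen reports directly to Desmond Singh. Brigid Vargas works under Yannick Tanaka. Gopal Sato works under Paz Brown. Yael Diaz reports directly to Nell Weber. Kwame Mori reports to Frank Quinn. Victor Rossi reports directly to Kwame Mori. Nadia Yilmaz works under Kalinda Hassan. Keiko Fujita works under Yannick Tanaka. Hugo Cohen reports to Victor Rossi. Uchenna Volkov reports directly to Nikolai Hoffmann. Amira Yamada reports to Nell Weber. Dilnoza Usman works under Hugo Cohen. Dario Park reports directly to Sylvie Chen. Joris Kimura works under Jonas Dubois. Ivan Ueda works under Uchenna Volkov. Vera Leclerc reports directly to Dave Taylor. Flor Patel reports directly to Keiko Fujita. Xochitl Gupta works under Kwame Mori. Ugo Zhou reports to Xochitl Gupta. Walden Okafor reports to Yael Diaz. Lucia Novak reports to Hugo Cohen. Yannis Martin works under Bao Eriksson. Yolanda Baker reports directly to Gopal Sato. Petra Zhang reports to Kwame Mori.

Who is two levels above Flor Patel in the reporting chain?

Yannick Tanaka

Flor Patel reports to Keiko Fujita, and Keiko Fujita reports to Yannick Tanaka. So Flor Patel's skip-level manager is Yannick Tanaka.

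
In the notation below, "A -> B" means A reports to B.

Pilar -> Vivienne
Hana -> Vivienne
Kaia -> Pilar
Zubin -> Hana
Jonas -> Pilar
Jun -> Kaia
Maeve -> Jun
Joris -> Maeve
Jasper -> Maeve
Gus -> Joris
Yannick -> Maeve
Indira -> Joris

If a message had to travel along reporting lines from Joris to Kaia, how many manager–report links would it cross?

3

Joris is in Kaia's organization: the chain from Joris up to Kaia is Joris → Maeve → Jun → Kaia, which is 3 links.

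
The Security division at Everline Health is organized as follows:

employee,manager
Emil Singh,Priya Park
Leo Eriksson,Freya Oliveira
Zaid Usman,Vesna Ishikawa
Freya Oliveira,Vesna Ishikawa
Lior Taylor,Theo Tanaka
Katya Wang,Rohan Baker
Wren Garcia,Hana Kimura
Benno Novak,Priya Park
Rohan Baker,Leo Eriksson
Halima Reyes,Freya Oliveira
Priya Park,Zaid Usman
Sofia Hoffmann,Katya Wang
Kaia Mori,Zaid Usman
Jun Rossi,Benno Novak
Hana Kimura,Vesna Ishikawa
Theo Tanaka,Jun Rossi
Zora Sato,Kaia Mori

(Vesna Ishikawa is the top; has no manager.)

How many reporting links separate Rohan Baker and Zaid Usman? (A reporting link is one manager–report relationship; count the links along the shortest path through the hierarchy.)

Rohan Baker is 3 levels below Vesna Ishikawa, and Zaid Usman is 1 level below Vesna Ishikawa (their lowest common manager). The shortest path runs up from Rohan Baker to Vesna Ishikawa and back down to Zaid Usman: 3 + 1 = 4 links.

4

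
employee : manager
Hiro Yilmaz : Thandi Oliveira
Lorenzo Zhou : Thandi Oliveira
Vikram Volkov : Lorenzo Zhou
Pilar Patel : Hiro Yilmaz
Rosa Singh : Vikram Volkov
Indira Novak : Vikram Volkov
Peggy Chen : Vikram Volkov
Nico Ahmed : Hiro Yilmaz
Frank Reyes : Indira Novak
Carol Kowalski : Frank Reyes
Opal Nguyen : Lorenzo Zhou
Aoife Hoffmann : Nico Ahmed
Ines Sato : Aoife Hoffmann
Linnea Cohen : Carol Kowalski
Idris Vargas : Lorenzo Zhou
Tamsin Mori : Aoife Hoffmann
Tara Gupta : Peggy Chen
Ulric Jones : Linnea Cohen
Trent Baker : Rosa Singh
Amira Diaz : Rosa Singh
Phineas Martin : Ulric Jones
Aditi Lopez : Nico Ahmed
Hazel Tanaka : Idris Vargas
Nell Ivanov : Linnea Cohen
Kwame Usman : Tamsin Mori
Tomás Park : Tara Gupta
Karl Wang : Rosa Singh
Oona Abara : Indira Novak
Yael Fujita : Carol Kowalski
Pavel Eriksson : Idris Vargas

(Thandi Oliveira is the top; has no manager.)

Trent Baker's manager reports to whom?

Trent Baker reports to Rosa Singh, and Rosa Singh reports to Vikram Volkov. So Trent Baker's skip-level manager is Vikram Volkov.

Vikram Volkov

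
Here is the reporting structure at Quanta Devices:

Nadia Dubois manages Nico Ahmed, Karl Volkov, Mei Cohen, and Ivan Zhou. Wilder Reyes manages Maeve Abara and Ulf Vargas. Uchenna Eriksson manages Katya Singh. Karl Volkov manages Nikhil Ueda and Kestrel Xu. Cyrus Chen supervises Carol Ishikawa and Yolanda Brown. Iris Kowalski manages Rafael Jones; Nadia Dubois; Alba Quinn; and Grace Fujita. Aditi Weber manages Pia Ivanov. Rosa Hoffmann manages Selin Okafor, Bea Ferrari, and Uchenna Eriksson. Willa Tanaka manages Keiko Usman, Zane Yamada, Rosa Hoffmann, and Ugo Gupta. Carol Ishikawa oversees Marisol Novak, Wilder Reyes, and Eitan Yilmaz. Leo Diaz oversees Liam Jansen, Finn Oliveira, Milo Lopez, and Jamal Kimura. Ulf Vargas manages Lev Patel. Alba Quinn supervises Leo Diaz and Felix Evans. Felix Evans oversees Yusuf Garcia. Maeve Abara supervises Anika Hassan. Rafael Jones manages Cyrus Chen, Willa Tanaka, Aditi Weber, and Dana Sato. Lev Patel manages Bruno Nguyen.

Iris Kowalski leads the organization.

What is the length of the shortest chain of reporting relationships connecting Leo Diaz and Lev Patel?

8

Leo Diaz is 2 levels below Iris Kowalski, and Lev Patel is 6 levels below Iris Kowalski (their lowest common manager). The shortest path runs up from Leo Diaz to Iris Kowalski and back down to Lev Patel: 2 + 6 = 8 links.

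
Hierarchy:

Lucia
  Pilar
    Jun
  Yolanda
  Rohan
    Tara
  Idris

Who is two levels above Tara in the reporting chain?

Lucia

Tara reports to Rohan, and Rohan reports to Lucia. So Tara's skip-level manager is Lucia.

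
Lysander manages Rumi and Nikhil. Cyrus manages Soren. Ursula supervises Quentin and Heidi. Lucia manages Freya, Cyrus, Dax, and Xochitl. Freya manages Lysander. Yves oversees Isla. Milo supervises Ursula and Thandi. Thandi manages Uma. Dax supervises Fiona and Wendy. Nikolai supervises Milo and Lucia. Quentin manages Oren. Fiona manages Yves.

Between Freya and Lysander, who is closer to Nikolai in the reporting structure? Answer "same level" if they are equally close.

Freya is 2 levels below Nikolai; Lysander is 3. Freya is higher.

Freya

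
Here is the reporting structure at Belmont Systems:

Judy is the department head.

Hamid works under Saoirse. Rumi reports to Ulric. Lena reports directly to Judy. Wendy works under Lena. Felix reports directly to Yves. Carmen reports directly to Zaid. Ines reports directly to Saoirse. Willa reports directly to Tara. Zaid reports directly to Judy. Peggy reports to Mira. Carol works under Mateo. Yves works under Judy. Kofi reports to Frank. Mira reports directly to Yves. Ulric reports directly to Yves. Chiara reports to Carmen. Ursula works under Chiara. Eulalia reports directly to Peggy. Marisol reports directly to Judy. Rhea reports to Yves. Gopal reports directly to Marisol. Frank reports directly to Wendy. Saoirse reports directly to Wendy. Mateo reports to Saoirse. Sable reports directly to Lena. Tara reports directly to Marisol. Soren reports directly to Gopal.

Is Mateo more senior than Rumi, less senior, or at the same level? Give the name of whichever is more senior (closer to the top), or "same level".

Mateo is 4 levels below Judy; Rumi is 3. Rumi is higher.

Rumi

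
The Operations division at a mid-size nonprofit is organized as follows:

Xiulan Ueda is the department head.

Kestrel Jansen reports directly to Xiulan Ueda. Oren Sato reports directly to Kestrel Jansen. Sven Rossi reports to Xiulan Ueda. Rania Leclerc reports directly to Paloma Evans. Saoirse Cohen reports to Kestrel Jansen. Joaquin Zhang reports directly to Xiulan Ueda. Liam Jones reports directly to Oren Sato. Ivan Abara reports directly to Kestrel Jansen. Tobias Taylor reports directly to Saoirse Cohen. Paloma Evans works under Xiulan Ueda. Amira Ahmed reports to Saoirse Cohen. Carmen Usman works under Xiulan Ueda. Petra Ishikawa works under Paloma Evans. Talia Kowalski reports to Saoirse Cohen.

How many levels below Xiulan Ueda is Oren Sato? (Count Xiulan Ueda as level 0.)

2

Chain from Oren Sato up to Xiulan Ueda: Oren Sato → Kestrel Jansen → Xiulan Ueda. That is 2 steps up, so Oren Sato is 2 levels below Xiulan Ueda.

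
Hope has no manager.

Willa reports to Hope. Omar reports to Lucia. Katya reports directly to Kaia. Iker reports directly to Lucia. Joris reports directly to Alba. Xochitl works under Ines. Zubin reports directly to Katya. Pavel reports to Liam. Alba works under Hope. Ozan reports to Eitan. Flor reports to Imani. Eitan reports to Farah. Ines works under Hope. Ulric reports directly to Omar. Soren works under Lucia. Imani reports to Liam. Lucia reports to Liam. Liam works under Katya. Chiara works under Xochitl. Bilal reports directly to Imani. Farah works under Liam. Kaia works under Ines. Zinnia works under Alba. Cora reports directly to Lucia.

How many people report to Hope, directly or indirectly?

24

Hope directly manages Ines, Alba, Willa. Under Ines: Xochitl, Chiara, Kaia, Katya, Zubin, Liam, Pavel, Imani, Flor, Bilal, Farah, Eitan, Ozan, Lucia, Cora, Soren, Iker, Omar, Ulric (19). Under Alba: Joris, Zinnia (2). Willa has no reports. So Hope's organization is 3 direct reports plus everyone under them: 20 + 3 + 1 = 24.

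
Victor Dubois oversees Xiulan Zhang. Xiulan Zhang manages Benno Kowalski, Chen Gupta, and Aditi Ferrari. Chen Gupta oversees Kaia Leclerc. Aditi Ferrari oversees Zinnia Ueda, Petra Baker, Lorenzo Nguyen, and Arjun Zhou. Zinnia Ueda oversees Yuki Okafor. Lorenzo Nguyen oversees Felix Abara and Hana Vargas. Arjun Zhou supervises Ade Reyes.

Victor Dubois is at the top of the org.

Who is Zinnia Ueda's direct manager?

Zinnia Ueda reports directly to Aditi Ferrari.

Aditi Ferrari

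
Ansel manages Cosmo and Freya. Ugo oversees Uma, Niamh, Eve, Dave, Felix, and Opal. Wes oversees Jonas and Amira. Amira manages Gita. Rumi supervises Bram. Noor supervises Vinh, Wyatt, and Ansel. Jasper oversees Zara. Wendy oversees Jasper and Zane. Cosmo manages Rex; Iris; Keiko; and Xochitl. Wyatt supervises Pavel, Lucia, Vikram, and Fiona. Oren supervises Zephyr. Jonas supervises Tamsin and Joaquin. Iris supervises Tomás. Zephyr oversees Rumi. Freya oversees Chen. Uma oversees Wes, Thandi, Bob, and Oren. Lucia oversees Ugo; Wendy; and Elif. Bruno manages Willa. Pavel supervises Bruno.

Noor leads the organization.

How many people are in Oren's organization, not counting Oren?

3

Oren directly manages Zephyr. Under Zephyr: Rumi, Bram (2). That's 3 in total.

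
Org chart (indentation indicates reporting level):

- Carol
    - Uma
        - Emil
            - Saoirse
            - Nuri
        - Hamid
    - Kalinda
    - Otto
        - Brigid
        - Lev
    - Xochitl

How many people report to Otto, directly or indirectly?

Otto directly manages Brigid, Lev. Brigid has no reports. Lev has no reports. So Otto's organization is 2 direct reports plus everyone under them: 1 + 1 = 2.

2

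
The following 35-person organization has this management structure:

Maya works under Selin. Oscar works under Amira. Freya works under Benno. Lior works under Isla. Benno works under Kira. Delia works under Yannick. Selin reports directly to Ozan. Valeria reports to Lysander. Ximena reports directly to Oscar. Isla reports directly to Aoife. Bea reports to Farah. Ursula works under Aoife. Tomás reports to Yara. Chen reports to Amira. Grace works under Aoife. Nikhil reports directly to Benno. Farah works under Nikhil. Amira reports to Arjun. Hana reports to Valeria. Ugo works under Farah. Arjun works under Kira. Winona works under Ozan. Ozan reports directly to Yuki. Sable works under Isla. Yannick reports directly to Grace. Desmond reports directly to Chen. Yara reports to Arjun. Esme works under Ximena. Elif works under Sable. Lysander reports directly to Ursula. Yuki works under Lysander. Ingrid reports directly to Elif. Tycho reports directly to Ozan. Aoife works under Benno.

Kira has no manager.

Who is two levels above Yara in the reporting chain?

Yara reports to Arjun, and Arjun reports to Kira. So Yara's skip-level manager is Kira.

Kira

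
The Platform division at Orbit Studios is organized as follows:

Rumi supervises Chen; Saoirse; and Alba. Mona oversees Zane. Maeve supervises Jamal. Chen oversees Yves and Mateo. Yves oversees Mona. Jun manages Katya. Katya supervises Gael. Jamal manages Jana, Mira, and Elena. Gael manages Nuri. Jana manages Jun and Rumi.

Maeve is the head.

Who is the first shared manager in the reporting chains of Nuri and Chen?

Nuri's chain of managers is Gael, Katya, Jun, Jana, Jamal, Maeve. Chen's chain of managers is Rumi, Jana, Jamal, Maeve. The first manager that appears in both chains is Jana.

Jana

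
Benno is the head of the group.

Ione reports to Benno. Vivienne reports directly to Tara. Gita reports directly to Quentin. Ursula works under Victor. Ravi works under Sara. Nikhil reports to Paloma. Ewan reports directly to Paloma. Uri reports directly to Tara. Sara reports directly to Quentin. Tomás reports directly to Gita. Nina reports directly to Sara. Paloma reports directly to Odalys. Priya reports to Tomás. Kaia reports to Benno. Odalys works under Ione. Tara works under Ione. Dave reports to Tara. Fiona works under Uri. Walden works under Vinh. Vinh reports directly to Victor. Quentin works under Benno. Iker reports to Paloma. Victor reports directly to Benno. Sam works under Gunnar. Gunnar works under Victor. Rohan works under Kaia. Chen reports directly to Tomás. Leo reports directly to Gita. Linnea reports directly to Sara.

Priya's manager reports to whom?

Priya reports to Tomás, and Tomás reports to Gita. So Priya's skip-level manager is Gita.

Gita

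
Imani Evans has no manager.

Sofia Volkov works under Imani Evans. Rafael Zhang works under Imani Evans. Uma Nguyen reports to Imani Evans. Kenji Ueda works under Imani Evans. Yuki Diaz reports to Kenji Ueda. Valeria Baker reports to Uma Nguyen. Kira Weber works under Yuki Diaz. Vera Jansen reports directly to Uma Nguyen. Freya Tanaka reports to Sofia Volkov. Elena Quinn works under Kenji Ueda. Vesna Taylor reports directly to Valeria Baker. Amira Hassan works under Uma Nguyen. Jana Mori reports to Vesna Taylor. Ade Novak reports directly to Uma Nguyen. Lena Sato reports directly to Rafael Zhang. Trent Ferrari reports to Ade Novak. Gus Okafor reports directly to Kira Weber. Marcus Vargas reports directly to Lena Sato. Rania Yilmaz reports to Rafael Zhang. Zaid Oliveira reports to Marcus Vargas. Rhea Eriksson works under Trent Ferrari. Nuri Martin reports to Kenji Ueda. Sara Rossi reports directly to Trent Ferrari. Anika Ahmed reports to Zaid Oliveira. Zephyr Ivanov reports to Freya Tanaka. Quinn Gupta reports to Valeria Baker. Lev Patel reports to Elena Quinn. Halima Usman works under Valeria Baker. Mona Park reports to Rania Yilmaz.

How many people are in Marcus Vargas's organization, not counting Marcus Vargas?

Marcus Vargas directly manages Zaid Oliveira. Under Zaid Oliveira: Anika Ahmed (1). That's 2 in total.

2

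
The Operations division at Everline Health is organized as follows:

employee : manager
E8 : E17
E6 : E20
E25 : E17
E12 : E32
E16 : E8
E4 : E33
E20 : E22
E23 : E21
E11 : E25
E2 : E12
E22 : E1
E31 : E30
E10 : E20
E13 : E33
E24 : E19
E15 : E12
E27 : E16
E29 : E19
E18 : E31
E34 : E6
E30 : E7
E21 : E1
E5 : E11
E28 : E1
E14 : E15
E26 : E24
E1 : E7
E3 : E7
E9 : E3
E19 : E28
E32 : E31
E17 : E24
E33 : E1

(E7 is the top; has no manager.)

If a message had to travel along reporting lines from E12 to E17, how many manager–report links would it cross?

9

E12 is 4 levels below E7, and E17 is 5 levels below E7 (their lowest common manager). The shortest path runs up from E12 to E7 and back down to E17: 4 + 5 = 9 links.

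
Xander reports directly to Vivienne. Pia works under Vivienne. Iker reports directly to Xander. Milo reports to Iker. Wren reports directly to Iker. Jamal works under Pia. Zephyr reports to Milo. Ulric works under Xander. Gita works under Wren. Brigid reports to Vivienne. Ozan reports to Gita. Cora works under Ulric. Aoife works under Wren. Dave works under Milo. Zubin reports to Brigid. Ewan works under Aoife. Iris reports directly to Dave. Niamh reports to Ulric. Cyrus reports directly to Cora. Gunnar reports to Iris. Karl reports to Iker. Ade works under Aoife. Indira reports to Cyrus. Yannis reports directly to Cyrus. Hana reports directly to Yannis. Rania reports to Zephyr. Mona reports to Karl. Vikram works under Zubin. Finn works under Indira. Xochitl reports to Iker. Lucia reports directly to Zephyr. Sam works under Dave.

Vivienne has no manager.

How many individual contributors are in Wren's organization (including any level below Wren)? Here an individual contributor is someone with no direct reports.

The people in Wren's organization with no one reporting to them are Ade, Ewan, Ozan. That is 3.

3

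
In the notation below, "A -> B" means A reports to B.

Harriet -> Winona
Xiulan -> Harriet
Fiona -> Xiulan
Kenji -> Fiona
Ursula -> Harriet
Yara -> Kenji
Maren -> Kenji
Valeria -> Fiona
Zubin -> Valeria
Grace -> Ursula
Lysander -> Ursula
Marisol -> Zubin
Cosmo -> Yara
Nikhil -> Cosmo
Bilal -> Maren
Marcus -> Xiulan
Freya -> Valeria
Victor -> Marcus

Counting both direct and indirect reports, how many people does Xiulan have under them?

13

Xiulan directly manages Fiona, Marcus. Under Fiona: Valeria, Freya, Zubin, Marisol, Kenji, Maren, Bilal, Yara, Cosmo, Nikhil (10). Under Marcus: Victor (1). So Xiulan's organization is 2 direct reports plus everyone under them: 11 + 2 = 13.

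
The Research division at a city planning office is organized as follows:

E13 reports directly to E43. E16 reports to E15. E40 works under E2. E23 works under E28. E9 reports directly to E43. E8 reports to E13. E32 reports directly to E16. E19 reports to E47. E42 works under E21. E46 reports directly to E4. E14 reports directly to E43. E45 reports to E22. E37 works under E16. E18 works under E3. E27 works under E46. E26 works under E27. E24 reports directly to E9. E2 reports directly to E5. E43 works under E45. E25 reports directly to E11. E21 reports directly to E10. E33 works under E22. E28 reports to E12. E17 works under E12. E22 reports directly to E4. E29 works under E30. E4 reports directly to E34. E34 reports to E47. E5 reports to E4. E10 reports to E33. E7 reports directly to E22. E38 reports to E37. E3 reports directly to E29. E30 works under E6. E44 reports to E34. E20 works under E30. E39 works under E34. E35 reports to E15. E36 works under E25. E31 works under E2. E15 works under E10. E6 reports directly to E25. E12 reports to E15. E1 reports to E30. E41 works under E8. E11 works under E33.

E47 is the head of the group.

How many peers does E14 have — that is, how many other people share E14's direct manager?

2

E14 reports to E43. E43's other direct reports are E9, E13 — 2 peers.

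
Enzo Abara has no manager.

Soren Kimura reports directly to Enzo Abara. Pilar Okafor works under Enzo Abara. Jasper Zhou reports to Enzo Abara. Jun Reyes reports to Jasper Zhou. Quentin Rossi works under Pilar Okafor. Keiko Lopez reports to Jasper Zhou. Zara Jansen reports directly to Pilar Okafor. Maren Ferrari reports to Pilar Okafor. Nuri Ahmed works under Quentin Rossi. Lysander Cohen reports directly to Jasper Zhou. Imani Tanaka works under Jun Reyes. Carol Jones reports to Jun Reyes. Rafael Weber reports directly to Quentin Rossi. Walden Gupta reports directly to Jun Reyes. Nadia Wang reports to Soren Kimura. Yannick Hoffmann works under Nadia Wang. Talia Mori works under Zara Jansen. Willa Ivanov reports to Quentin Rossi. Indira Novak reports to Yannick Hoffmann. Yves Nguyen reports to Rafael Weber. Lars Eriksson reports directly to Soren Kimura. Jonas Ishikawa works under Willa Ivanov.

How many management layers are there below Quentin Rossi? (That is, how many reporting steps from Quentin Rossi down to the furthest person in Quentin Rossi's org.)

The longest chain under Quentin Rossi runs Quentin Rossi → Willa Ivanov → Jonas Ishikawa, which is 2 levels below Quentin Rossi.

2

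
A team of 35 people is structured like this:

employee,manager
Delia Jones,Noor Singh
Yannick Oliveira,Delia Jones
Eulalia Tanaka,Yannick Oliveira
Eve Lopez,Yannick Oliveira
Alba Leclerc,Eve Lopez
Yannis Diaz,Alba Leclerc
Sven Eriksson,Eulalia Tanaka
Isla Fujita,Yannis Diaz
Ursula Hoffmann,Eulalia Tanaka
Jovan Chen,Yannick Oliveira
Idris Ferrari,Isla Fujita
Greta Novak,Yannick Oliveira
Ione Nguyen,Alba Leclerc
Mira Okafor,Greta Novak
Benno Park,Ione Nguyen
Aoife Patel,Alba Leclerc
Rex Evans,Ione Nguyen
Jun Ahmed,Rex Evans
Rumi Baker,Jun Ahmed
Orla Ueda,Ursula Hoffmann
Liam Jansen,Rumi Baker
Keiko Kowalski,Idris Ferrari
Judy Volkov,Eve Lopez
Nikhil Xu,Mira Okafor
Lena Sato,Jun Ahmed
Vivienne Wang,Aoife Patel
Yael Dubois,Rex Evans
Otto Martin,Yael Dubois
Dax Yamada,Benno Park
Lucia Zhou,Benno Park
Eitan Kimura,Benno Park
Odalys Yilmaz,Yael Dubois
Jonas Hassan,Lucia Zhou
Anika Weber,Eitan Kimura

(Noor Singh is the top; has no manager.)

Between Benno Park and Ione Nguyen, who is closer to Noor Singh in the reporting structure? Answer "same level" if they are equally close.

Benno Park is 6 levels below Noor Singh; Ione Nguyen is 5. Ione Nguyen is higher.

Ione Nguyen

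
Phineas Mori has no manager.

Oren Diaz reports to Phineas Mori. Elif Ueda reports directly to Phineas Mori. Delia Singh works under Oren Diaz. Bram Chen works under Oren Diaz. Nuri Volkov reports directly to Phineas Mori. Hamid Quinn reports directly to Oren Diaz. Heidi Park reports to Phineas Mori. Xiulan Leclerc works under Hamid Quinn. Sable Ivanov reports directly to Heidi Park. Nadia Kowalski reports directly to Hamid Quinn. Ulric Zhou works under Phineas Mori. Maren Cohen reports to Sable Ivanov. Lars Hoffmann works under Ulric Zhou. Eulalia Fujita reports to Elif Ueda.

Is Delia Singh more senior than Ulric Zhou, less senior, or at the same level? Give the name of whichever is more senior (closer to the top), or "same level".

Delia Singh is 2 levels below Phineas Mori; Ulric Zhou is 1. Ulric Zhou is higher.

Ulric Zhou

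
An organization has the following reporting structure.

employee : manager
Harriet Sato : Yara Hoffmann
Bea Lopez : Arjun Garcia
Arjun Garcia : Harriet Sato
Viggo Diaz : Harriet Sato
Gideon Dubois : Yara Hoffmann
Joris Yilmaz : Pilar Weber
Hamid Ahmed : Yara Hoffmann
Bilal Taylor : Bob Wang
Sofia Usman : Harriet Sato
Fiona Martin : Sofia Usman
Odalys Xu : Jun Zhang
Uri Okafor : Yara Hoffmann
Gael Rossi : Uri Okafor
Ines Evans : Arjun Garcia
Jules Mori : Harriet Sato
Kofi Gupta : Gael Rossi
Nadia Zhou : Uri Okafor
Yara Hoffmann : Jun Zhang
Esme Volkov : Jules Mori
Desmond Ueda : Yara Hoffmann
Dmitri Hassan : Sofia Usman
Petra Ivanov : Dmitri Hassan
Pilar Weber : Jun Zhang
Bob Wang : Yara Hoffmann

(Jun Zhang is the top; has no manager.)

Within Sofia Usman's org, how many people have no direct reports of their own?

2

The people in Sofia Usman's organization with no one reporting to them are Fiona Martin, Petra Ivanov. That is 2.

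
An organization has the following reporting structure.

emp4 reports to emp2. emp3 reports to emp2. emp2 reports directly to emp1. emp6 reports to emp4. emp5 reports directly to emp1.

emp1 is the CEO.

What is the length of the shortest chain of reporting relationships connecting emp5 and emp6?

emp5 is 1 level below emp1, and emp6 is 3 levels below emp1 (their lowest common manager). The shortest path runs up from emp5 to emp1 and back down to emp6: 1 + 3 = 4 links.

4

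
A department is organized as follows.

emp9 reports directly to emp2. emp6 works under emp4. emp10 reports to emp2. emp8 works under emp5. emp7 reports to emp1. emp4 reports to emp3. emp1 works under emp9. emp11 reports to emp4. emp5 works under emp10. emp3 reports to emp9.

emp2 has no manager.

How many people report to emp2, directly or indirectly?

emp2 directly manages emp10, emp9. Under emp10: emp5, emp8 (2). Under emp9: emp3, emp4, emp11, emp6, emp1, emp7 (6). So emp2's organization is 2 direct reports plus everyone under them: 3 + 7 = 10.

10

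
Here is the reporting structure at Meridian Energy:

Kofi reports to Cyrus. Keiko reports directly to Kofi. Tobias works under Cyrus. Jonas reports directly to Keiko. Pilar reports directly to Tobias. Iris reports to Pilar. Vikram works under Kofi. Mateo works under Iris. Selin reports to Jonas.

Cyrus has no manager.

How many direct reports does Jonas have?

1

Jonas directly manages Selin. That is 1 direct report.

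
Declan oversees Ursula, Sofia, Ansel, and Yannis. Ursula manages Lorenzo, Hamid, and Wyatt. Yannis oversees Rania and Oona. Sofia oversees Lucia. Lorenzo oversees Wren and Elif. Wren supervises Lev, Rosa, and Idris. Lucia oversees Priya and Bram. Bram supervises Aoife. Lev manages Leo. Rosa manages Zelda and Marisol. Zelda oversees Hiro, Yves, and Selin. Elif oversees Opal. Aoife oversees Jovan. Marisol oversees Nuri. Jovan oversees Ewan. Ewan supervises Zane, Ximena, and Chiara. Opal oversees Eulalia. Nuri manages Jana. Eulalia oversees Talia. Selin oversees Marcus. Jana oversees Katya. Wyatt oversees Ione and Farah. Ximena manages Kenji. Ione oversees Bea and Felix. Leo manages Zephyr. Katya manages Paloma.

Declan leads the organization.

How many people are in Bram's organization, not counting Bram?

Bram directly manages Aoife. Under Aoife: Jovan, Ewan, Chiara, Ximena, Kenji, Zane (6). That's 7 in total.

7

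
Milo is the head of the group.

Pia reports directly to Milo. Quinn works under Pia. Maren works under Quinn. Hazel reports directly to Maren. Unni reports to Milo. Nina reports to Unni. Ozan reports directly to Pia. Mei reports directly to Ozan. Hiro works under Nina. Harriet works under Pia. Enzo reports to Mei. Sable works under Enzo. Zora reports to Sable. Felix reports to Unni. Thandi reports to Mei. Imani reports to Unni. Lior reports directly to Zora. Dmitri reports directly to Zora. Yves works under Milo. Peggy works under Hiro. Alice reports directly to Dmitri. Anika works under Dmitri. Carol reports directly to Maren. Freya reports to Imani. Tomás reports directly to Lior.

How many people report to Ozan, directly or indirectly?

Ozan directly manages Mei. Under Mei: Thandi, Enzo, Sable, Zora, Dmitri, Anika, Alice, Lior, Tomás (9). That's 10 in total.

10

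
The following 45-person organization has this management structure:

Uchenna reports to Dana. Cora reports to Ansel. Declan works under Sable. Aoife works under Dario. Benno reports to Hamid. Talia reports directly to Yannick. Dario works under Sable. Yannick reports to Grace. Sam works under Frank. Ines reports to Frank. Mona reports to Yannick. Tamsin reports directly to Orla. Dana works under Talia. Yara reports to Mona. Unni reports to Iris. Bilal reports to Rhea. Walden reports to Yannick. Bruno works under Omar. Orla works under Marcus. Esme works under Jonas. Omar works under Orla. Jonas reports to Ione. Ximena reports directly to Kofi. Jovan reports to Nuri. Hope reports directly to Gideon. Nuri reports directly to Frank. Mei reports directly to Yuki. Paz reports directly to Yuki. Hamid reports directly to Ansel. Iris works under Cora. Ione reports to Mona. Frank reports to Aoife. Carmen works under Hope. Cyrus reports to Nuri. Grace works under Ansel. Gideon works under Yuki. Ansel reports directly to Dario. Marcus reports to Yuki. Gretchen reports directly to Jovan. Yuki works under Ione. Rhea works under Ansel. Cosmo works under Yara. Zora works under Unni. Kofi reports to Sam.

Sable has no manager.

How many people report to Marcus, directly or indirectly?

Marcus directly manages Orla. Under Orla: Tamsin, Omar, Bruno (3). That's 4 in total.

4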